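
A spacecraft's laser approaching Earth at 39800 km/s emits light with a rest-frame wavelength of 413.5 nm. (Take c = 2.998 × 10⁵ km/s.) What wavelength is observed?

β = v/c = 39800/299800 = 0.1328.
Relativistic Doppler for wavelength: λ' = λ₀ · √((1 − β)/(1 + β)).
λ' = 413.5 × √(0.8672/1.1328) = 413.5 × 0.87499 ≈ 361.8 nm.

361.8 nm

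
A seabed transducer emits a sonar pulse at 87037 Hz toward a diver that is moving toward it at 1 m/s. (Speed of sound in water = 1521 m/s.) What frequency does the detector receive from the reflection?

87152 Hz

At the diver (a moving observer), f₁ = f₀ · (v + u)/v = 87037 × 1522/1521 ≈ 87094 Hz.
On reflection it acts as a source moving toward the stationary detector: f₂ = f₁ · v/(v − u) = 87094 × 1521/1520 ≈ 87152 Hz.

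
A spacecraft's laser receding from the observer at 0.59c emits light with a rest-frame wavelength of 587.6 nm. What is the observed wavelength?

1157.1 nm

Relativistic Doppler for wavelength: λ' = λ₀ · √((1 + β)/(1 − β)).
λ' = 587.6 × √(1.5900/0.4100) = 587.6 × 1.96928 ≈ 1157.1 nm.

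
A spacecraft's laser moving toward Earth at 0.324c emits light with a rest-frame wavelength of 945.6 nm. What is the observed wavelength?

675.7 nm

Relativistic Doppler for wavelength: λ' = λ₀ · √((1 − β)/(1 + β)).
λ' = 945.6 × √(0.6760/1.3240) = 945.6 × 0.71454 ≈ 675.7 nm.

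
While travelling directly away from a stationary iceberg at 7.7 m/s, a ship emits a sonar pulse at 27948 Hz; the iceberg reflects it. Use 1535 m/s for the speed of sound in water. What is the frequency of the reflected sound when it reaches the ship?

The iceberg receives the sound from a moving source: f₁ = f₀ · v/(v + v_e) = 27948 × 1535/1542.7 ≈ 27809 Hz.
On the return leg the ship is a moving observer: f₂ = f₁ · (v − v_e)/v = 27809 × 1527.3/1535 ≈ 27669 Hz.

27669 Hz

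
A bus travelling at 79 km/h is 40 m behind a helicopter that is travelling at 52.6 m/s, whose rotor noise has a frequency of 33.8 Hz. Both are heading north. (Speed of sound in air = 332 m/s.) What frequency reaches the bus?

79 km/h = 21.94 m/s.
The bus is behind, so the helicopter is moving away from it while the bus is moving toward the helicopter.
Both move, so f' = f · (v + v_o)/(v + v_s).
f' = 33.8 × (332 + 21.94)/(332 + 52.6) = 33.8 × 353.94/384.6 ≈ 31.1 Hz.

31.1 Hz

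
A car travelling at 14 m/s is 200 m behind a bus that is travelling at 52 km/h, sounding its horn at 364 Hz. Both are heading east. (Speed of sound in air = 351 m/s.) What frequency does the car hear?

52 km/h = 14.44 m/s.
The car is behind, so the bus is moving away from it while the car is moving toward the bus.
With source receding and observer approaching, f' = f · (v + v_o)/(v + v_s).
f' = 364 × (351 + 14)/(351 + 14.44) = 364 × 365/365.44 ≈ 364 Hz.

364 Hz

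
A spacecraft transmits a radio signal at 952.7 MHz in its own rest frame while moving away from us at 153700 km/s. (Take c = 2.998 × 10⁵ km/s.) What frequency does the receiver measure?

β = v/c = 153700/299800 = 0.5127.
Relativistic Doppler for frequency: f' = f₀ · √((1 − β)/(1 + β)).
f' = 952.7 × √(0.4873/1.5127) = 952.7 × 0.56759 ≈ 540.7 MHz.

540.7 MHz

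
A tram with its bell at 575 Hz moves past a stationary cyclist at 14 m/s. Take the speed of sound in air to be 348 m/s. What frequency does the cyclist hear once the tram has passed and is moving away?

Receding: f₂ = f · v/(v + v_s) = 575 × 348/362 ≈ 553 Hz.

553 Hz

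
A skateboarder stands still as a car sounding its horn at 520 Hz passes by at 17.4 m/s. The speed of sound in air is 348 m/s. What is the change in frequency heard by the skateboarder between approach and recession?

Approaching: f₁ = f · v/(v − v_s) = 520 × 348/330.6 ≈ 547.4 Hz.
Receding: f₂ = f · v/(v + v_s) = 520 × 348/365.4 ≈ 495.2 Hz.
Drop: f₁ − f₂ = 2f·v·v_s/(v² − v_s²) = 2 × 520 × 348 × 17.4/(348² − 17.4²) ≈ 52.1 Hz.

52.1 Hz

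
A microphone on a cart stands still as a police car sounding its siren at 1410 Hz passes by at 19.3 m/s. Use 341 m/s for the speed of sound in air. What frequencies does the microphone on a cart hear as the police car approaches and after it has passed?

Approaching: f₁ = f · v/(v − v_s) = 1410 × 341/321.7 ≈ 1495 Hz.
Receding: f₂ = f · v/(v + v_s) = 1410 × 341/360.3 ≈ 1334 Hz.

1495 Hz approaching; 1334 Hz receding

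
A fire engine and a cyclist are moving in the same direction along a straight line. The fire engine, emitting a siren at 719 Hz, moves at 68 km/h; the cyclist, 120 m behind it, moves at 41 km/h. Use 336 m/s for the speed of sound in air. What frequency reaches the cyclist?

68 km/h = 18.89 m/s; 41 km/h = 11.39 m/s.
The cyclist is behind, so the fire engine is moving away from it while the cyclist is moving toward the fire engine.
With source receding and observer approaching, f' = f · (v + v_o)/(v + v_s).
f' = 719 × (336 + 11.39)/(336 + 18.89) = 719 × 347.39/354.89 ≈ 704 Hz.

704 Hz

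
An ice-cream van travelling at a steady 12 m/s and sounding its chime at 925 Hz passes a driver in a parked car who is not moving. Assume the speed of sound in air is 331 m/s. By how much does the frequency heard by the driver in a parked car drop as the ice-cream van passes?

Approaching: f₁ = f · v/(v − v_s) = 925 × 331/319 ≈ 959.8 Hz.
Receding: f₂ = f · v/(v + v_s) = 925 × 331/343 ≈ 892.6 Hz.
Drop: f₁ − f₂ = 2f·v·v_s/(v² − v_s²) = 2 × 925 × 331 × 12/(331² − 12²) ≈ 67.2 Hz.

67.2 Hz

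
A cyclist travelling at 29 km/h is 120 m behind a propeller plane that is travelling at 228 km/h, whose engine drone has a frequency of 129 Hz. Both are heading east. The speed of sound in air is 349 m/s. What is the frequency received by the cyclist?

228 km/h = 63.33 m/s; 29 km/h = 8.056 m/s.
The cyclist is behind, so the propeller plane is moving away from it while the cyclist is moving toward the propeller plane.
With source receding and observer approaching, f' = f · (v + v_o)/(v + v_s).
f' = 129 × (349 + 8.056)/(349 + 63.33) = 129 × 357.06/412.33 ≈ 112 Hz.

112 Hz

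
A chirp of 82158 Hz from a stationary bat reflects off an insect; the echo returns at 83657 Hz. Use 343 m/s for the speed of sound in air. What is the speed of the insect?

Double Doppler shift off a moving reflector: f₂ = f₀ · (v + u)/(v − u) (u > 0 toward emitter).
Rearranging, u = v · (f₂ − f₀)/(f₂ + f₀) = 343 × 1499/165815 ≈ 3.1 m/s.
So the insect is moving at 3.1 m/s toward the emitter.

3.1 m/s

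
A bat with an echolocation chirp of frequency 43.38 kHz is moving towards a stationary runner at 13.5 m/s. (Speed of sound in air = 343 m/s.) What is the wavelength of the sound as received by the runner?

7.60 mm

With the source moving toward a stationary observer, f' = f · v/(v − v_s).
f' = 43.38 × 343/(343 − 13.5) ≈ 45.2 kHz.
λ' = v/f' = 343/45157.3 ≈ 7.60 mm.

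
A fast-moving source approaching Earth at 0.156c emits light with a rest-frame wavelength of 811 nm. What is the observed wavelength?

693.0 nm

Relativistic Doppler for wavelength: λ' = λ₀ · √((1 − β)/(1 + β)).
λ' = 811 × √(0.8440/1.1560) = 811 × 0.85446 ≈ 693.0 nm.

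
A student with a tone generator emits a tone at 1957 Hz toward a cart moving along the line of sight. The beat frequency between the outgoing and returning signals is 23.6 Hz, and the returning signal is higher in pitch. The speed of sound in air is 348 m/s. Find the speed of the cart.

2.09 m/s

Double Doppler shift off a moving reflector: f₂ = f₀ · (v + u)/(v − u) (u > 0 toward emitter).
Returning signal is higher, so f₂ = f₀ + Δf = 1957 + 23.6 = 1980.6 Hz.
Rearranging, u = v · (f₂ − f₀)/(f₂ + f₀) = 348 × 23.6/3937.6 ≈ 2.09 m/s.
So the cart is moving at 2.09 m/s toward the emitter.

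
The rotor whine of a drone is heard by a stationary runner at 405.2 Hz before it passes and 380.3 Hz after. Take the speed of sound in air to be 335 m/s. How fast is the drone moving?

10.6 m/s

f₁/f₂ = (v + v_s)/(v − v_s), so v_s = v · (f₁ − f₂)/(f₁ + f₂).
v_s = 335 × (405.2 − 380.3)/(405.2 + 380.3) = 335 × 24.9/785.5 ≈ 10.6 m/s.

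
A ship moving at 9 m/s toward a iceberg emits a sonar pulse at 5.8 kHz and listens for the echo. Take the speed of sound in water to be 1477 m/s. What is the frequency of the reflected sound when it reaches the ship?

5.87 kHz

The iceberg receives the sound from a moving source: f₁ = f₀ · v/(v − v_e) = 5.8 × 1477/1468 ≈ 5.84 kHz.
On the return leg the ship is a moving observer: f₂ = f₁ · (v + v_e)/v = 5.84 × 1486/1477 ≈ 5.87 kHz.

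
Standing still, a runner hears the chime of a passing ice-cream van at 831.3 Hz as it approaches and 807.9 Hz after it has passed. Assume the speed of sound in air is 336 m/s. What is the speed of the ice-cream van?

f₁/f₂ = (v + v_s)/(v − v_s), so v_s = v · (f₁ − f₂)/(f₁ + f₂).
v_s = 336 × (831.3 − 807.9)/(831.3 + 807.9) = 336 × 23.4/1639.2 ≈ 4.8 m/s.

4.8 m/s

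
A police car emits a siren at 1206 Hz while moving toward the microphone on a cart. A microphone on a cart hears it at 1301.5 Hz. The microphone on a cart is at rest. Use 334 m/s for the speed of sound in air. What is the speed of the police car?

f' = f · v/(v − v_s) ⇒ v_s = v · |1 − f/f'|.
v_s = 334 × |1 − 1206/1301.5| = 334 × 0.07338 ≈ 24.5 m/s.

24.5 m/s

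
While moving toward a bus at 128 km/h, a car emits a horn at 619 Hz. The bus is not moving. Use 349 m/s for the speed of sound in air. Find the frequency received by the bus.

128 km/h = 35.56 m/s.
Only the source moves, toward the listener, so f' = f · v/(v − v_s).
f' = 619 × 349/(349 − 35.56) = 619 × 349/313.4 ≈ 689 Hz.

689 Hz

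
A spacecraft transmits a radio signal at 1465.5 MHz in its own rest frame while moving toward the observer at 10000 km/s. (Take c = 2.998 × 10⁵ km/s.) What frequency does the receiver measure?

β = v/c = 10000/299800 = 0.0334.
Relativistic Doppler for frequency: f' = f₀ · √((1 + β)/(1 − β)).
f' = 1465.5 × √(1.0334/0.9666) = 1465.5 × 1.03393 ≈ 1515.2 MHz.

1515.2 MHz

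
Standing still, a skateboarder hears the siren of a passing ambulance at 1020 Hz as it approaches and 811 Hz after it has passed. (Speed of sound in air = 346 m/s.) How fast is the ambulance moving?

39 m/s

f₁/f₂ = (v + v_s)/(v − v_s), so v_s = v · (f₁ − f₂)/(f₁ + f₂).
v_s = 346 × (1020 − 811)/(1020 + 811) = 346 × 209/1831 ≈ 39 m/s.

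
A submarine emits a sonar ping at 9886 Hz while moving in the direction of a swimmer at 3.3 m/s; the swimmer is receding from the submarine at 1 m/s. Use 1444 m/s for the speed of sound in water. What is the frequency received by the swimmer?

Both move, so f' = f · (v − v_o)/(v − v_s).
f' = 9886 × (1444 − 1)/(1444 − 3.3) = 9886 × 1443/1440.7 ≈ 9902 Hz.

9902 Hz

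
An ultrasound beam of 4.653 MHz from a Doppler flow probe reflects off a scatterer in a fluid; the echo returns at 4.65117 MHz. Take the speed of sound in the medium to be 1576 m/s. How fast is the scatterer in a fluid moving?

Double Doppler shift off a moving reflector: f₂ = f₀ · (v + u)/(v − u) (u > 0 toward emitter).
Rearranging, u = v · (f₂ − f₀)/(f₂ + f₀) = 1576 × -0.00183/9.30417 ≈ -0.31 m/s.
So the scatterer in a fluid is moving at 0.31 m/s away from the emitter.

0.31 m/s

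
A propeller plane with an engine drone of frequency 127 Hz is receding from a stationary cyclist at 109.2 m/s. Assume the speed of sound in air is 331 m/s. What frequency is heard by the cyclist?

Only the source moves, away from the listener, so f' = f · v/(v + v_s).
f' = 127 × 331/(331 + 109.2) = 127 × 331/440.2 ≈ 95 Hz.

95 Hz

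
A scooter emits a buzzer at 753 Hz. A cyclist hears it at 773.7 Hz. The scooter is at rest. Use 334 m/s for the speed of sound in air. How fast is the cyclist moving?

9.2 m/s

f' > f, so the cyclist is approaching.
f' = f · (v + v_o)/v ⇒ v_o = v · |f'/f − 1|.
v_o = 334 × |773.7/753 − 1| = 334 × 0.02749 ≈ 9.2 m/s.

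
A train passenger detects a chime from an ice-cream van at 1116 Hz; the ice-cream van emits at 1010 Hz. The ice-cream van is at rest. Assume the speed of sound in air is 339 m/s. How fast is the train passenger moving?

36 m/s

f' > f, so the train passenger is approaching.
f' = f · (v + v_o)/v ⇒ v_o = v · |f'/f − 1|.
v_o = 339 × |1116/1010 − 1| = 339 × 0.105 ≈ 36 m/s.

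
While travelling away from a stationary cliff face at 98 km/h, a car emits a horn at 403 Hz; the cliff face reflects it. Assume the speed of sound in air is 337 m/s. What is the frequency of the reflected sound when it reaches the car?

98 km/h = 27.22 m/s.
The cliff face receives the sound from a moving source: f₁ = f₀ · v/(v + v_e) = 403 × 337/364.22 ≈ 373 Hz.
On the return leg the car is a moving observer: f₂ = f₁ · (v − v_e)/v = 373 × 309.78/337 ≈ 343 Hz.

343 Hz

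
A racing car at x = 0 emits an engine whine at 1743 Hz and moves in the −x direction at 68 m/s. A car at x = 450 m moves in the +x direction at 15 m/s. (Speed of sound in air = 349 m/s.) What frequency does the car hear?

The observer lies on the +x side, so the source is heading away from the observer and the observer is heading away from the source.
With source receding and observer receding, f' = f · (v − v_o)/(v + v_s).
f' = 1743 × (349 − 15)/(349 + 68) = 1743 × 334/417 ≈ 1396 Hz.

1396 Hz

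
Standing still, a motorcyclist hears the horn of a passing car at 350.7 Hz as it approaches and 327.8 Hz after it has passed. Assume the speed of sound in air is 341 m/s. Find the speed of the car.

f₁/f₂ = (v + v_s)/(v − v_s), so v_s = v · (f₁ − f₂)/(f₁ + f₂).
v_s = 341 × (350.7 − 327.8)/(350.7 + 327.8) = 341 × 22.9/678.5 ≈ 11.5 m/s.

11.5 m/s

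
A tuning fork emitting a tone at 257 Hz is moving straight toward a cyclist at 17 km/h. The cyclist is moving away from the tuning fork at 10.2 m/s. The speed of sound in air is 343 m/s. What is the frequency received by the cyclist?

253 Hz

17 km/h = 4.722 m/s.
With source approaching and observer receding, f' = f · (v − v_o)/(v − v_s).
f' = 257 × (343 − 10.2)/(343 − 4.722) = 257 × 332.8/338.28 ≈ 253 Hz.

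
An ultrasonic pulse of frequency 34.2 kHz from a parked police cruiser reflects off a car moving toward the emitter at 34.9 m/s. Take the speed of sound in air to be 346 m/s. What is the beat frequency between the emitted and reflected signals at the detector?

At the car (a moving observer), f₁ = f₀ · (v + u)/v = 34.2 × 380.9/346 ≈ 37.65 kHz.
The reflection then acts as a moving source: f₂ = f₁ · v/(v − u) ≈ 41.87 kHz.
Equivalently f₂ = f₀ · (v + u)/(v − u).
Beat frequency (with f₀ = 34200 Hz): |f₂ − f₀| = 2u·f₀/(v − u) = 2 × 34.9 × 34200/311.1 ≈ 7673 Hz.

7673 Hz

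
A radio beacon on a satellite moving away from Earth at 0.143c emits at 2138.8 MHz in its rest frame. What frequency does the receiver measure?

1852.0 MHz

Relativistic Doppler for frequency: f' = f₀ · √((1 − β)/(1 + β)).
f' = 2138.8 × √(0.8570/1.1430) = 2138.8 × 0.86590 ≈ 1852.0 MHz.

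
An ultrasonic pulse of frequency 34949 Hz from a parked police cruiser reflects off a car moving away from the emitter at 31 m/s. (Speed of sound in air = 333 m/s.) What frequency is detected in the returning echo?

28996 Hz

The car first receives the wave as a moving observer: f₁ = f₀ · (v − u)/v = 34949 × (333 − 31)/333 ≈ 31695 Hz.
On reflection it acts as a source moving away from the stationary detector: f₂ = f₁ · v/(v + u) = 31695 × 333/364 ≈ 28996 Hz.
Equivalently f₂ = f₀ · (v − u)/(v + u).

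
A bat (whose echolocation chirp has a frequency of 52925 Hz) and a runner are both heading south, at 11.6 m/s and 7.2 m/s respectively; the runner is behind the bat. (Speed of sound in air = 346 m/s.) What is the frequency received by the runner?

The runner is behind, so the bat is moving away from it while the runner is moving toward the bat.
With source receding and observer approaching, f' = f · (v + v_o)/(v + v_s).
f' = 52925 × (346 + 7.2)/(346 + 11.6) = 52925 × 353.2/357.6 ≈ 52274 Hz.

52274 Hz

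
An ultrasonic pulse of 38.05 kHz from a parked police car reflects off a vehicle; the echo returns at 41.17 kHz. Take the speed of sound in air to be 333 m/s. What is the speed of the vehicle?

13.1 m/s

Double Doppler shift off a moving reflector: f₂ = f₀ · (v + u)/(v − u) (u > 0 toward emitter).
Rearranging, u = v · (f₂ − f₀)/(f₂ + f₀) = 333 × 3.12/79.22 ≈ 13.1 m/s.
So the vehicle is moving at 13.1 m/s toward the emitter.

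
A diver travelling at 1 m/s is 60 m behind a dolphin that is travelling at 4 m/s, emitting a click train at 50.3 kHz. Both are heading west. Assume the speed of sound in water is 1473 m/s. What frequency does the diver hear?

The diver is behind, so the dolphin is moving away from it while the diver is moving toward the dolphin.
General Doppler shift: f' = f · (v + v_o)/(v + v_s).
f' = 50.3 × (1473 + 1)/(1473 + 4) = 50.3 × 1474/1477 ≈ 50.2 kHz.

50.2 kHz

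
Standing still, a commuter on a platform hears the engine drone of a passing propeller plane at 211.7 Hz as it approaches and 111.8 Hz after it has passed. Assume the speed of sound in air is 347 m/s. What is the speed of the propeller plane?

f₁/f₂ = (v + v_s)/(v − v_s), so v_s = v · (f₁ − f₂)/(f₁ + f₂).
v_s = 347 × (211.7 − 111.8)/(211.7 + 111.8) = 347 × 99.9/323.5 ≈ 107 m/s.

107 m/s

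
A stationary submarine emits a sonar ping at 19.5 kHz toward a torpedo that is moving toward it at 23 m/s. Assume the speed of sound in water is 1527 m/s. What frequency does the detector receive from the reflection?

The torpedo first receives the wave as a moving observer: f₁ = f₀ · (v + u)/v = 19.5 × (1527 + 23)/1527 ≈ 19.79 kHz.
On reflection it acts as a source moving toward the stationary detector: f₂ = f₁ · v/(v − u) = 19.79 × 1527/1504 ≈ 20.10 kHz.
Equivalently f₂ = f₀ · (v + u)/(v − u).

20.10 kHz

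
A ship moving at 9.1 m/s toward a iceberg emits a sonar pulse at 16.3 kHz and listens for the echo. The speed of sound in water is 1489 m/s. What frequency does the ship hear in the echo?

16.50 kHz

The iceberg receives the sound from a moving source: f₁ = f₀ · v/(v − v_e) = 16.3 × 1489/1479.9 ≈ 16.40 kHz.
On the return leg the ship is a moving observer: f₂ = f₁ · (v + v_e)/v = 16.40 × 1498.1/1489 ≈ 16.50 kHz.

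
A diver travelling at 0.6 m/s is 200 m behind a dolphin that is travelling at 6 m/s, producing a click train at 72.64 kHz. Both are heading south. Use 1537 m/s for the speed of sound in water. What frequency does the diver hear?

The diver is behind, so the dolphin is moving away from it while the diver is moving toward the dolphin.
General Doppler shift: f' = f · (v + v_o)/(v + v_s).
f' = 72.64 × (1537 + 0.6)/(1537 + 6) = 72.64 × 1537.6/1543 ≈ 72.4 kHz.

72.4 kHz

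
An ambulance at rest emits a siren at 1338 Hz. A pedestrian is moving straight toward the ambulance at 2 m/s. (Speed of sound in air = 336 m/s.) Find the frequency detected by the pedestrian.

Moving observer, stationary source: f' = f · (v + v_o)/v.
f' = 1338 × (336 + 2)/336 = 1338 × 338/336 ≈ 1346 Hz.

1346 Hz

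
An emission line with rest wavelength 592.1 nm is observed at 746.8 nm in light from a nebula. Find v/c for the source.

0.228

λ'/λ₀ = 1.2613 > 1 (redshift), so the source is receding.
λ'/λ₀ = √((1 + β)/(1 − β)) for a receding source ⇒ β = (r² − 1)/(r² + 1) with r = λ'/λ₀.
β = (1.5908 − 1)/(1.5908 + 1) ≈ 0.228.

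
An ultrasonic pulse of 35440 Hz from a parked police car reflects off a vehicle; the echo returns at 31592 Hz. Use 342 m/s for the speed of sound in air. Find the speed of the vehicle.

Double Doppler shift off a moving reflector: f₂ = f₀ · (v + u)/(v − u) (u > 0 toward emitter).
Rearranging, u = v · (f₂ − f₀)/(f₂ + f₀) = 342 × -3848/67032 ≈ -19.6 m/s.
So the vehicle is moving at 19.6 m/s away from the emitter.

19.6 m/s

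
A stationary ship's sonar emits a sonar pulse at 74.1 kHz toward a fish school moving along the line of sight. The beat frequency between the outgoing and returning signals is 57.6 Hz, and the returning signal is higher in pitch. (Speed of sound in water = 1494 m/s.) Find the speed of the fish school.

0.58 m/s

Double Doppler shift off a moving reflector: f₂ = f₀ · (v + u)/(v − u) (u > 0 toward emitter).
Returning signal is higher, so f₂ = f₀ + Δf = 74100 + 57.6 = 74157.6 Hz.
Rearranging, u = v · (f₂ − f₀)/(f₂ + f₀) = 1494 × 57.6/148257.6 ≈ 0.58 m/s.
So the fish school is moving at 0.58 m/s toward the emitter.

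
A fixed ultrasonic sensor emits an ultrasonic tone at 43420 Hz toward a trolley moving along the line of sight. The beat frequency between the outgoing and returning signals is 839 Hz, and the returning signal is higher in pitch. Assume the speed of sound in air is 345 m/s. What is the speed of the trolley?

3.3 m/s

Double Doppler shift off a moving reflector: f₂ = f₀ · (v + u)/(v − u) (u > 0 toward emitter).
Returning signal is higher, so f₂ = f₀ + Δf = 43420 + 839 = 44259 Hz.
Rearranging, u = v · (f₂ − f₀)/(f₂ + f₀) = 345 × 839/87679 ≈ 3.3 m/s.
So the trolley is moving at 3.3 m/s toward the emitter.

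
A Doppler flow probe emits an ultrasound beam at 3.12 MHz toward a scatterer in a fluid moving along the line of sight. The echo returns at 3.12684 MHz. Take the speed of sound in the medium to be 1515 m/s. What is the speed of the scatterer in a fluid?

Double Doppler shift off a moving reflector: f₂ = f₀ · (v + u)/(v − u) (u > 0 toward emitter).
Rearranging, u = v · (f₂ − f₀)/(f₂ + f₀) = 1515 × 0.00684/6.24684 ≈ 1.66 m/s.
So the scatterer in a fluid is moving at 1.66 m/s toward the emitter.

1.66 m/s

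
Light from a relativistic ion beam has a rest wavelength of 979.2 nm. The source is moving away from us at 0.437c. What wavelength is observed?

Relativistic Doppler for wavelength: λ' = λ₀ · √((1 + β)/(1 − β)).
λ' = 979.2 × √(1.4370/0.5630) = 979.2 × 1.59762 ≈ 1564.4 nm.

1564.4 nm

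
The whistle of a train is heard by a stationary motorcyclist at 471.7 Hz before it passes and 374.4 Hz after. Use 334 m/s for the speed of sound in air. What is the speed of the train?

38 m/s

f₁/f₂ = (v + v_s)/(v − v_s), so v_s = v · (f₁ − f₂)/(f₁ + f₂).
v_s = 334 × (471.7 − 374.4)/(471.7 + 374.4) = 334 × 97.3/846.1 ≈ 38 m/s.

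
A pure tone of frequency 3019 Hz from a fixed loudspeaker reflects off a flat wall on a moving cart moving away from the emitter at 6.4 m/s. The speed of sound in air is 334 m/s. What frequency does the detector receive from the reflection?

2905 Hz

The flat wall on a moving cart first receives the wave as a moving observer: f₁ = f₀ · (v − u)/v = 3019 × (334 − 6.4)/334 ≈ 2961 Hz.
On reflection it acts as a source moving away from the stationary detector: f₂ = f₁ · v/(v + u) = 2961 × 334/340.4 ≈ 2905 Hz.
Equivalently f₂ = f₀ · (v − u)/(v + u).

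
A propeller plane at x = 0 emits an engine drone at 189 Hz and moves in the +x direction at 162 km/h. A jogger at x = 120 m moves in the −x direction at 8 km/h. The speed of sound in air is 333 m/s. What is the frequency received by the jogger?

162 km/h = 45 m/s; 8 km/h = 2.222 m/s.
The observer lies on the +x side, so the source is heading toward the observer and the observer is heading toward the source.
General Doppler shift: f' = f · (v + v_o)/(v − v_s).
f' = 189 × (333 + 2.222)/(333 − 45) = 189 × 335.22/288 ≈ 220 Hz.

220 Hz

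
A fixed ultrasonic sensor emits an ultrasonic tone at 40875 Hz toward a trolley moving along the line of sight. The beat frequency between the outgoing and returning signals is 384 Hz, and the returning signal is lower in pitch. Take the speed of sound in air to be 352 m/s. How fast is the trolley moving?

1.66 m/s

Double Doppler shift off a moving reflector: f₂ = f₀ · (v + u)/(v − u) (u > 0 toward emitter).
Returning signal is lower, so f₂ = f₀ − Δf = 40875 − 384 = 40491 Hz.
Rearranging, u = v · (f₂ − f₀)/(f₂ + f₀) = 352 × -384/81366 ≈ -1.66 m/s.
So the trolley is moving at 1.66 m/s away from the emitter.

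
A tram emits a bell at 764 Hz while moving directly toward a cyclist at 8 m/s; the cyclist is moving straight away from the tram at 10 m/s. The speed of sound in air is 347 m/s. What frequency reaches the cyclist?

Both move, so f' = f · (v − v_o)/(v − v_s).
f' = 764 × (347 − 10)/(347 − 8) = 764 × 337/339 ≈ 759 Hz.

759 Hz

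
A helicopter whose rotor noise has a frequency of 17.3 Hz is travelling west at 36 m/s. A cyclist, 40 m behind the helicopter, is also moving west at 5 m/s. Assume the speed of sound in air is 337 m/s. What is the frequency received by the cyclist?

15.9 Hz

The cyclist is behind, so the helicopter is moving away from it while the cyclist is moving toward the helicopter.
Both move, so f' = f · (v + v_o)/(v + v_s).
f' = 17.3 × (337 + 5)/(337 + 36) = 17.3 × 342/373 ≈ 15.9 Hz.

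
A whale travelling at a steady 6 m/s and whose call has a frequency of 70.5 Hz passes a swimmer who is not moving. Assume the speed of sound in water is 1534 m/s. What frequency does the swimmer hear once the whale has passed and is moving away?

Receding: f₂ = f · v/(v + v_s) = 70.5 × 1534/1540 ≈ 70 Hz.

70 Hz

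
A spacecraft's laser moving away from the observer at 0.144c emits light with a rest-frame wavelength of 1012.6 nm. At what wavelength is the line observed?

1170.6 nm

Relativistic Doppler for wavelength: λ' = λ₀ · √((1 + β)/(1 − β)).
λ' = 1012.6 × √(1.1440/0.8560) = 1012.6 × 1.15605 ≈ 1170.6 nm.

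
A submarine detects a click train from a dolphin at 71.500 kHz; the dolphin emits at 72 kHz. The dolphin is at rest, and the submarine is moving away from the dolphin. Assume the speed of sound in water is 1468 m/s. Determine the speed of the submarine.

f' = f · (v − v_o)/v ⇒ v_o = v · |f'/f − 1|.
v_o = 1468 × |71.500/72 − 1| = 1468 × 0.006944 ≈ 10.2 m/s.

10.2 m/s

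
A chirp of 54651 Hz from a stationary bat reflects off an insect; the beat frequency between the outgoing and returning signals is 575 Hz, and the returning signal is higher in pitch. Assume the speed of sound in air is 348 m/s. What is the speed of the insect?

1.82 m/s

Double Doppler shift off a moving reflector: f₂ = f₀ · (v + u)/(v − u) (u > 0 toward emitter).
Returning signal is higher, so f₂ = f₀ + Δf = 54651 + 575 = 55226 Hz.
Rearranging, u = v · (f₂ − f₀)/(f₂ + f₀) = 348 × 575/109877 ≈ 1.82 m/s.
So the insect is moving at 1.82 m/s toward the emitter.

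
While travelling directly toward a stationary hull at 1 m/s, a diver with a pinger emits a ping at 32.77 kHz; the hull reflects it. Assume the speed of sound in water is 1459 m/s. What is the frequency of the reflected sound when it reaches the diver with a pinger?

The hull receives the sound from a moving source: f₁ = f₀ · v/(v − v_e) = 32.77 × 1459/1458 ≈ 32.8 kHz.
On the return leg the diver with a pinger is a moving observer: f₂ = f₁ · (v + v_e)/v = 32.8 × 1460/1459 ≈ 32.8 kHz.
Equivalently f₂ = f₀ · (v + v_e)/(v − v_e).

32.8 kHz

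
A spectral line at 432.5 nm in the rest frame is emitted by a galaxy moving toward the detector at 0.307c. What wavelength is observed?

Relativistic Doppler for wavelength: λ' = λ₀ · √((1 − β)/(1 + β)).
λ' = 432.5 × √(0.6930/1.3070) = 432.5 × 0.72816 ≈ 314.9 nm.

314.9 nm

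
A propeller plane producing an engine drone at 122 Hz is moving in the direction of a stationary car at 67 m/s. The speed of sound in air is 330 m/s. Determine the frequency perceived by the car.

153 Hz

Moving source, stationary observer: f' = f · v/(v − v_s) since the source is approaching.
f' = 122 × 330/(330 − 67) = 122 × 330/263 ≈ 153 Hz.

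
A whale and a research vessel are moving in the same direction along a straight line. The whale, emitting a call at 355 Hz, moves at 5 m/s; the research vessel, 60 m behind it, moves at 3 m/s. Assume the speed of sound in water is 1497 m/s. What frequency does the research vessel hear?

The research vessel is behind, so the whale is moving away from it while the research vessel is moving toward the whale.
General Doppler shift: f' = f · (v + v_o)/(v + v_s).
f' = 355 × (1497 + 3)/(1497 + 5) = 355 × 1500/1502 ≈ 355 Hz.

355 Hz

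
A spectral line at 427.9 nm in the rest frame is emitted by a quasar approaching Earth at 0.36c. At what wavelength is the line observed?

Relativistic Doppler for wavelength: λ' = λ₀ · √((1 − β)/(1 + β)).
λ' = 427.9 × √(0.6400/1.3600) = 427.9 × 0.68599 ≈ 293.5 nm.

293.5 nm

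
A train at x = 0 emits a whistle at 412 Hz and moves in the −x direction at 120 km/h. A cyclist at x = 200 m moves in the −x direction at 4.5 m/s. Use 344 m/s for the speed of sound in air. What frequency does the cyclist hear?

381 Hz

120 km/h = 33.33 m/s.
The observer lies on the +x side, so the source is heading away from the observer and the observer is heading toward the source.
General Doppler shift: f' = f · (v + v_o)/(v + v_s).
f' = 412 × (344 + 4.5)/(344 + 33.33) = 412 × 348.5/377.33 ≈ 381 Hz.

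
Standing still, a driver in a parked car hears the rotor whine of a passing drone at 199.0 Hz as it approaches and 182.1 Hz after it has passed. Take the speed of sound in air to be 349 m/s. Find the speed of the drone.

f₁/f₂ = (v + v_s)/(v − v_s), so v_s = v · (f₁ − f₂)/(f₁ + f₂).
v_s = 349 × (199.0 − 182.1)/(199.0 + 182.1) = 349 × 16.9/381.1 ≈ 15.5 m/s.

15.5 m/s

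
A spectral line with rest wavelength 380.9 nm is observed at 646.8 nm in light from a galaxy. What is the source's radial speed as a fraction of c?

λ'/λ₀ = 1.6981 > 1 (redshift), so the source is receding.
λ'/λ₀ = √((1 + β)/(1 − β)) for a receding source ⇒ β = (r² − 1)/(r² + 1) with r = λ'/λ₀.
β = (2.8835 − 1)/(2.8835 + 1) ≈ 0.485.

0.485c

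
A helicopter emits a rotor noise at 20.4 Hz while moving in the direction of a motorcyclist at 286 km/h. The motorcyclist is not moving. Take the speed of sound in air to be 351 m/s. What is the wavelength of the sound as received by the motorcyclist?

13.31 m

286 km/h = 79.44 m/s.
With the source moving toward a stationary observer, f' = f · v/(v − v_s).
f' = 20.4 × 351/(351 − 79.44) ≈ 26.4 Hz.
λ' = v/f' = 351/26.3681 ≈ 13.31 m.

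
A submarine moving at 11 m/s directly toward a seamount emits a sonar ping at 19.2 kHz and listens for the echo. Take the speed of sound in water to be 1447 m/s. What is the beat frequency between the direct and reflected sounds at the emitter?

The seamount receives the sound from a moving source: f₁ = f₀ · v/(v − v_e) = 19.2 × 1447/1436 ≈ 19.347 kHz.
On the return leg the submarine is a moving observer: f₂ = f₁ · (v + v_e)/v = 19.347 × 1458/1447 ≈ 19.494 kHz.
Equivalently f₂ = f₀ · (v + v_e)/(v − v_e).
Beat against the emitted tone (with f₀ = 19200 Hz): |f₂ − f₀| = 2v_e·f₀/(v − v_e) = 2 × 11 × 19200/1436 ≈ 294 Hz.

294 Hz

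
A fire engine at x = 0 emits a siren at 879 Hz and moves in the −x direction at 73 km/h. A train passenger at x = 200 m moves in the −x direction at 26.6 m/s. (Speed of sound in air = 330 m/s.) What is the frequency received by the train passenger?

895 Hz

73 km/h = 20.28 m/s.
The observer lies on the +x side, so the source is heading away from the observer and the observer is heading toward the source.
With source receding and observer approaching, f' = f · (v + v_o)/(v + v_s).
f' = 879 × (330 + 26.6)/(330 + 20.28) = 879 × 356.6/350.28 ≈ 895 Hz.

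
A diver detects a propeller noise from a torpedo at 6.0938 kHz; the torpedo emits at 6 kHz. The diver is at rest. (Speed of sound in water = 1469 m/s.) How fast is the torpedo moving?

22.6 m/s

f' > f, so the torpedo is approaching.
f' = f · v/(v − v_s) ⇒ v_s = v · |1 − f/f'|.
v_s = 1469 × |1 − 6/6.0938| = 1469 × 0.01539 ≈ 22.6 m/s.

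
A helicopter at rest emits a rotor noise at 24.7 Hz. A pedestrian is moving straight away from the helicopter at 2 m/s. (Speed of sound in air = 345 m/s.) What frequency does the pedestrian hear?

24.6 Hz

Moving observer, stationary source: f' = f · (v − v_o)/v.
f' = 24.7 × (345 − 2)/345 = 24.7 × 343/345 ≈ 24.6 Hz.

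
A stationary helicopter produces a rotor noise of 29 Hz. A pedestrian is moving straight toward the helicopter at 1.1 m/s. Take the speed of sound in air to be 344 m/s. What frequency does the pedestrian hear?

29.1 Hz

Moving observer, stationary source: f' = f · (v + v_o)/v.
f' = 29 × (344 + 1.1)/344 = 29 × 345.1/344 ≈ 29.1 Hz.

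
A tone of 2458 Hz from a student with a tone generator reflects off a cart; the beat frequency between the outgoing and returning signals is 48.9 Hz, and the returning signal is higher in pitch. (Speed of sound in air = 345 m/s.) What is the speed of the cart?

Double Doppler shift off a moving reflector: f₂ = f₀ · (v + u)/(v − u) (u > 0 toward emitter).
Returning signal is higher, so f₂ = f₀ + Δf = 2458 + 48.9 = 2506.9 Hz.
Rearranging, u = v · (f₂ − f₀)/(f₂ + f₀) = 345 × 48.9/4964.9 ≈ 3.4 m/s.
So the cart is moving at 3.4 m/s toward the emitter.

3.4 m/s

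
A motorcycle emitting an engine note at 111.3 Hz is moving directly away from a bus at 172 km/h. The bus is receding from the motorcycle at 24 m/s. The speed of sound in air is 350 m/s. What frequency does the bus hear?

172 km/h = 47.78 m/s.
Both move, so f' = f · (v − v_o)/(v + v_s).
f' = 111.3 × (350 − 24)/(350 + 47.78) = 111.3 × 326/397.78 ≈ 91 Hz.

91 Hz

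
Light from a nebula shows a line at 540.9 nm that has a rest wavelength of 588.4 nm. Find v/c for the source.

λ'/λ₀ = 0.9193 < 1 (blueshift), so the source is approaching.
λ'/λ₀ = √((1 − β)/(1 + β)) for an approaching source ⇒ β = (1 − r²)/(1 + r²) with r = λ'/λ₀.
β = (1 − 0.8451)/(1 + 0.8451) ≈ 0.084.

0.084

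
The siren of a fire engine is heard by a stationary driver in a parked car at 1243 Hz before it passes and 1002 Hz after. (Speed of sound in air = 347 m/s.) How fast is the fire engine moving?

37 m/s

f₁/f₂ = (v + v_s)/(v − v_s), so v_s = v · (f₁ − f₂)/(f₁ + f₂).
v_s = 347 × (1243 − 1002)/(1243 + 1002) = 347 × 241/2245 ≈ 37 m/s.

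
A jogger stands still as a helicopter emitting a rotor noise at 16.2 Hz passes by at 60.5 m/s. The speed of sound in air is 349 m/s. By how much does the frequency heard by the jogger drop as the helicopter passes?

5.79 Hz

Approaching: f₁ = f · v/(v − v_s) = 16.2 × 349/288.5 ≈ 19.60 Hz.
Receding: f₂ = f · v/(v + v_s) = 16.2 × 349/409.5 ≈ 13.81 Hz.
Drop: f₁ − f₂ = 2f·v·v_s/(v² − v_s²) = 2 × 16.2 × 349 × 60.5/(349² − 60.5²) ≈ 5.79 Hz.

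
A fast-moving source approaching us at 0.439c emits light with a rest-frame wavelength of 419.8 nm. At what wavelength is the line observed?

Relativistic Doppler for wavelength: λ' = λ₀ · √((1 − β)/(1 + β)).
λ' = 419.8 × √(0.5610/1.4390) = 419.8 × 0.62438 ≈ 262.1 nm.

262.1 nm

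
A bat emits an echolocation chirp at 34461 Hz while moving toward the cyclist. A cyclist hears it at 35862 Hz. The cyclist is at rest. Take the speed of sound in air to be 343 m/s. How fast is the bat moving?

f' = f · v/(v − v_s) ⇒ v_s = v · |1 − f/f'|.
v_s = 343 × |1 − 34461/35862| = 343 × 0.03907 ≈ 13.4 m/s.

13.4 m/s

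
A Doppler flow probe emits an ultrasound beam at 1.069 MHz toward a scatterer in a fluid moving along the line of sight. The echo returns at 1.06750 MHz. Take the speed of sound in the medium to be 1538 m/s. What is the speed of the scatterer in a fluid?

Double Doppler shift off a moving reflector: f₂ = f₀ · (v + u)/(v − u) (u > 0 toward emitter).
Rearranging, u = v · (f₂ − f₀)/(f₂ + f₀) = 1538 × -0.00150/2.13650 ≈ -1.08 m/s.
So the scatterer in a fluid is moving at 1.08 m/s away from the emitter.

1.08 m/s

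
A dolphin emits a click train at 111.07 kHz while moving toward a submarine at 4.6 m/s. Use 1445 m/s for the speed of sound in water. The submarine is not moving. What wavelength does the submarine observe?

With the source moving toward a stationary observer, f' = f · v/(v − v_s).
f' = 111.07 × 1445/(1445 − 4.6) ≈ 111.4 kHz.
λ' = v/f' = 1445/111425 ≈ 1.3 cm.

1.3 cm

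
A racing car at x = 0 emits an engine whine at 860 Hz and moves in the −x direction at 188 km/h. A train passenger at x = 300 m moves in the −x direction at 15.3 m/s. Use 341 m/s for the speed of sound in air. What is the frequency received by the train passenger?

779 Hz

188 km/h = 52.22 m/s.
The observer lies on the +x side, so the source is heading away from the observer and the observer is heading toward the source.
With source receding and observer approaching, f' = f · (v + v_o)/(v + v_s).
f' = 860 × (341 + 15.3)/(341 + 52.22) = 860 × 356.3/393.22 ≈ 779 Hz.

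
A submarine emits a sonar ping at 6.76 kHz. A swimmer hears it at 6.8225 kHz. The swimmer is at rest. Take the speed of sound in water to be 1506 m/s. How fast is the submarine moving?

f' > f, so the submarine is approaching.
f' = f · v/(v − v_s) ⇒ v_s = v · |1 − f/f'|.
v_s = 1506 × |1 − 6.76/6.8225| = 1506 × 0.009161 ≈ 13.8 m/s.

13.8 m/s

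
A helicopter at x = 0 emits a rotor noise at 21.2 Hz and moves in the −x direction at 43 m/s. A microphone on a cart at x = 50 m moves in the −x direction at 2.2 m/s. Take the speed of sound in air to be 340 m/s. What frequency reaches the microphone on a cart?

The observer lies on the +x side, so the source is heading away from the observer and the observer is heading toward the source.
With source receding and observer approaching, f' = f · (v + v_o)/(v + v_s).
f' = 21.2 × (340 + 2.2)/(340 + 43) = 21.2 × 342.2/383 ≈ 18.9 Hz.

18.9 Hz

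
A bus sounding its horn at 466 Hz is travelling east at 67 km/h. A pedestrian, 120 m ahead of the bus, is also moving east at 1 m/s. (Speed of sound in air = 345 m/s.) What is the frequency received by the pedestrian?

491 Hz

67 km/h = 18.61 m/s.
The pedestrian is ahead, so the bus is moving toward it while the pedestrian is moving away from the bus.
With source approaching and observer receding, f' = f · (v − v_o)/(v − v_s).
f' = 466 × (345 − 1)/(345 − 18.61) = 466 × 344/326.39 ≈ 491 Hz.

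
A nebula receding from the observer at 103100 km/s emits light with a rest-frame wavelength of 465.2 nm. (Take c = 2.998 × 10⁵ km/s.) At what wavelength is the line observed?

β = v/c = 103100/299800 = 0.3439.
Relativistic Doppler for wavelength: λ' = λ₀ · √((1 + β)/(1 − β)).
λ' = 465.2 × √(1.3439/0.6561) = 465.2 × 1.43119 ≈ 665.8 nm.

665.8 nm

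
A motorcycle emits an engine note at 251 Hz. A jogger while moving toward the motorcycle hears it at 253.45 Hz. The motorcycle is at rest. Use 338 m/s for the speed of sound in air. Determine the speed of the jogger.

f' = f · (v + v_o)/v ⇒ v_o = v · |f'/f − 1|.
v_o = 338 × |253.45/251 − 1| = 338 × 0.009761 ≈ 3.3 m/s.

3.3 m/s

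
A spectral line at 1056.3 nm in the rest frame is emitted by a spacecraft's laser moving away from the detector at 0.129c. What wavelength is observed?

1202.6 nm

Relativistic Doppler for wavelength: λ' = λ₀ · √((1 + β)/(1 − β)).
λ' = 1056.3 × √(1.1290/0.8710) = 1056.3 × 1.13851 ≈ 1202.6 nm.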